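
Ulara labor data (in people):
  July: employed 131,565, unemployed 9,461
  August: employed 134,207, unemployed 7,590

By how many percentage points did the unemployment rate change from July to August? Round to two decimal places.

July: labor force = 131,565 + 9,461 = 141,026; u = 9,461/141,026 = 6.71%.
August: labor force = 134,207 + 7,590 = 141,797; u = 7,590/141,797 = 5.35%.
Change = 5.35% − 6.71% = −1.36 pp.

The unemployment rate changed by −1.36 percentage points.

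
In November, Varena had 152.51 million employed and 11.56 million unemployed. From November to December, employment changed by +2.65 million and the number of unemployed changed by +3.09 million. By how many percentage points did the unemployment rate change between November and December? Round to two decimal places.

The unemployment rate changed by +1.58 percentage points.

November: labor force = 152.51 + 11.56 = 164.07; u = 11.56/164.07 = 7.05%.
December: labor force = 155.16 + 14.65 = 169.81; u = 14.65/169.81 = 8.63%.
Change = 8.63% − 7.05% = +1.58 pp.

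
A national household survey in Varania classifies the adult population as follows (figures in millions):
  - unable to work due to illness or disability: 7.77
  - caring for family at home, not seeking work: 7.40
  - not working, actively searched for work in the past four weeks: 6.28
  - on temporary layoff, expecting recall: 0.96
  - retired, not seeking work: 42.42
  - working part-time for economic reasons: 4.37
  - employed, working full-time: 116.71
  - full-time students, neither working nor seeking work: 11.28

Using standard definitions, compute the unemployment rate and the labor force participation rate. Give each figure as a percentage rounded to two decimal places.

Employed = 4.37 + 116.71 = 121.08 million (anyone who worked, including part-time for economic reasons, counts as employed).
Unemployed = 6.28 + 0.96 = 7.24 million (jobless and actively searching, or on temporary layoff).
Labor force = 121.08 + 7.24 = 128.32 million.
Not in labor force = 7.77 + 7.40 + 42.42 + 11.28 = 68.87 million (those not working and not actively searching are outside the labor force).
Civilian working-age population = 128.32 + 68.87 = 197.19 million.
Unemployment rate = 7.24 / 128.32 = 5.64%.
Labor force participation rate = 128.32 / 197.19 = 65.07%.

Unemployment rate ≈ 5.64%; labor force participation rate ≈ 65.07%.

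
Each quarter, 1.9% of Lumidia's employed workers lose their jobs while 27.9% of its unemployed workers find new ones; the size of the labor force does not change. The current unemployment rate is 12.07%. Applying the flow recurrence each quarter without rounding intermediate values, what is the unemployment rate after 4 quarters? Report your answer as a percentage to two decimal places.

Unemployment rate after four quarters ≈ 7.76%.

With a fixed labor force, u_{t+1} = u_t + s·(1−u_t) − f·u_t = u_t·(1−s−f) + s.
Here 1−s−f = 0.702 and s = 0.019.
u_1 = 0.120700 × 0.702 + 0.019 = 0.103731.
u_2 = 0.103731 × 0.702 + 0.019 = 0.091819.
u_3 = 0.091819 × 0.702 + 0.019 = 0.083457.
u_4 = 0.083457 × 0.702 + 0.019 = 0.077587.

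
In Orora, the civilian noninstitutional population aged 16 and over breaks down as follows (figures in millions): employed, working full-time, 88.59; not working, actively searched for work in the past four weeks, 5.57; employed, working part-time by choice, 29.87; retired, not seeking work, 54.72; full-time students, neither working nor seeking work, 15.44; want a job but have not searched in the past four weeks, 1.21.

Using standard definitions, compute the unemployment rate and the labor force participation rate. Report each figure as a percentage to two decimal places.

Employed = 88.59 + 29.87 = 118.46 million.
Unemployed = 5.57 million.
Labor force = 118.46 + 5.57 = 124.03 million.
Not in labor force = 54.72 + 15.44 + 1.21 = 71.37 million (those not working and not actively searching are outside the labor force — including those who want a job but have given up searching).
Civilian working-age population = 124.03 + 71.37 = 195.40 million.
Unemployment rate = 5.57 / 124.03 = 4.49%.
Labor force participation rate = 124.03 / 195.40 = 63.47%.

Unemployment rate ≈ 4.49%; labor force participation rate ≈ 63.47%.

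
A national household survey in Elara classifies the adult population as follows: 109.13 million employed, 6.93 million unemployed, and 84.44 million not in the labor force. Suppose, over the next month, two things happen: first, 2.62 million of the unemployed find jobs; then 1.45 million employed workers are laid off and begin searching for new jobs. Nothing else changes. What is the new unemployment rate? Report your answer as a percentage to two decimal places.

New unemployment rate ≈ 4.96%.

Initially, labor force = 109.13 + 6.93 = 116.06 million, so u = 6.93/116.06 = 5.97%.
After the first change, unemployed falls and employed rises by 2.62; labor force unchanged → E = 111.75, U = 4.31, labor force = 116.06 million.
After the second change, employed falls and unemployed rises by 1.45; labor force unchanged → E = 110.30, U = 5.76, labor force = 116.06 million.
New unemployment rate = 5.76 / 116.06 = 4.96%.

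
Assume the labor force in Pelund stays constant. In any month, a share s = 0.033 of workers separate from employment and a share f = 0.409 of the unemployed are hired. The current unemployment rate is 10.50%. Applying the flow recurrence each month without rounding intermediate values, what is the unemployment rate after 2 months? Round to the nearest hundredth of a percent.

With a fixed labor force, u_{t+1} = u_t + s·(1−u_t) − f·u_t = u_t·(1−s−f) + s.
Here 1−s−f = 0.558 and s = 0.033.
u_1 = 0.105000 × 0.558 + 0.033 = 0.091590.
u_2 = 0.091590 × 0.558 + 0.033 = 0.084107.

Unemployment rate after two months ≈ 8.41%.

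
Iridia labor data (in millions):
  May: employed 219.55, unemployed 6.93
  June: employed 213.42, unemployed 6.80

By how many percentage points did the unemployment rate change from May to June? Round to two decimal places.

May: labor force = 219.55 + 6.93 = 226.48; u = 6.93/226.48 = 3.06%.
June: labor force = 213.42 + 6.80 = 220.22; u = 6.80/220.22 = 3.09%.
Change = 3.09% − 3.06% = +0.03 pp.

The unemployment rate changed by +0.03 percentage points.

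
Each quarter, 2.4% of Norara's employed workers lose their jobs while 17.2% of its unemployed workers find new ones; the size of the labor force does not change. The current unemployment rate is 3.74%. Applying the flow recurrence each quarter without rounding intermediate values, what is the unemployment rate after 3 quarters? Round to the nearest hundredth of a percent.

With a fixed labor force, u_{t+1} = u_t + s·(1−u_t) − f·u_t = u_t·(1−s−f) + s.
Here 1−s−f = 0.804 and s = 0.024.
u_1 = 0.037400 × 0.804 + 0.024 = 0.054070.
u_2 = 0.054070 × 0.804 + 0.024 = 0.067472.
u_3 = 0.067472 × 0.804 + 0.024 = 0.078247.

Unemployment rate after three quarters ≈ 7.82%.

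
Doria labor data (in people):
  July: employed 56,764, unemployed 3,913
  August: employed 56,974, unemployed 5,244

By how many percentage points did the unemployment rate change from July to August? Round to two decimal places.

The unemployment rate changed by +1.98 percentage points.

July: labor force = 56,764 + 3,913 = 60,677; u = 3,913/60,677 = 6.45%.
August: labor force = 56,974 + 5,244 = 62,218; u = 5,244/62,218 = 8.43%.
Change = 8.43% − 6.45% = +1.98 pp.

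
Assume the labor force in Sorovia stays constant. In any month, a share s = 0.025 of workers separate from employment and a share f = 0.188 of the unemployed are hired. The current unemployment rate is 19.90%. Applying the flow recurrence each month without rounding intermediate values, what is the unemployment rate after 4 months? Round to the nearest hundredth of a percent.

With a fixed labor force, u_{t+1} = u_t + s·(1−u_t) − f·u_t = u_t·(1−s−f) + s.
Here 1−s−f = 0.787 and s = 0.025.
u_1 = 0.199000 × 0.787 + 0.025 = 0.181613.
u_2 = 0.181613 × 0.787 + 0.025 = 0.167929.
u_3 = 0.167929 × 0.787 + 0.025 = 0.157160.
u_4 = 0.157160 × 0.787 + 0.025 = 0.148685.

Unemployment rate after four months ≈ 14.87%.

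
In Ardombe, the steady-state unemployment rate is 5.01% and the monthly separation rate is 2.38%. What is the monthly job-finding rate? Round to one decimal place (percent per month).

From u* = s/(s+f): f = s·(1−u)/u.
f = 2.38 × (1 − 0.0501) / 0.0501 = 2.2608 / 0.0501 ≈ 45.1% per month.

Job-finding rate ≈ 45.1% per month.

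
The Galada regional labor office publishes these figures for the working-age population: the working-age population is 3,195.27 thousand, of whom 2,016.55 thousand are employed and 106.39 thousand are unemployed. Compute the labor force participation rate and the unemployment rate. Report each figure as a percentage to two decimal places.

Labor force = employed + unemployed = 2,016.55 + 106.39 = 2,122.94 thousand.
Unemployment rate = 106.39 / 2,122.94 = 5.01%.
Labor force participation rate = 2,122.94 / 3,195.27 = 66.44%.

Labor force participation rate ≈ 66.44%; unemployment rate ≈ 5.01%.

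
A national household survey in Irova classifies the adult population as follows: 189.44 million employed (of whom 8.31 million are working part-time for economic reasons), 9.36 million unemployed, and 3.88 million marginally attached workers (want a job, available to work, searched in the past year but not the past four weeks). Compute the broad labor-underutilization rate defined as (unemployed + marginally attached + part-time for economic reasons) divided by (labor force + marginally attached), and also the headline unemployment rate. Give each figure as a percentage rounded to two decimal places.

Labor force = 189.44 + 9.36 = 198.80 million.
Numerator = 9.36 + 3.88 + 8.31 = 21.55 million.
Denominator = 198.80 + 3.88 = 202.68 million.
Broad rate = 21.55 / 202.68 = 10.63%.
Headline unemployment rate = 9.36 / 198.80 = 4.71%.

Broad underutilization rate ≈ 10.63%; headline unemployment rate ≈ 4.71%.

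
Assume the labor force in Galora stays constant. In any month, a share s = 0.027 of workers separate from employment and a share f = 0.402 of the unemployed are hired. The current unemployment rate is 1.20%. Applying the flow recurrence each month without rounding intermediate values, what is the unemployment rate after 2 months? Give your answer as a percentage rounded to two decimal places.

Unemployment rate after two months ≈ 4.63%.

With a fixed labor force, u_{t+1} = u_t + s·(1−u_t) − f·u_t = u_t·(1−s−f) + s.
Here 1−s−f = 0.571 and s = 0.027.
u_1 = 0.012000 × 0.571 + 0.027 = 0.033852.
u_2 = 0.033852 × 0.571 + 0.027 = 0.046329.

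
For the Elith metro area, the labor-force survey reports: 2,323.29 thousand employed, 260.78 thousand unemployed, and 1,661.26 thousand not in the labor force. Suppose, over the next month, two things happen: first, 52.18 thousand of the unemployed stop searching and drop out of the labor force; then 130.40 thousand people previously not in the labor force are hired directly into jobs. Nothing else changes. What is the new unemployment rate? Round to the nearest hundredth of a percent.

New unemployment rate ≈ 7.84%.

Initially, labor force = 2,323.29 + 260.78 = 2,584.07 thousand, so u = 260.78/2,584.07 = 10.09%.
After the first change, unemployed and labor force both fall by 52.18 → E = 2,323.29, U = 208.60, labor force = 2,531.89 thousand.
After the second change, employed and labor force both rise by 130.40; unemployed unchanged → E = 2,453.69, U = 208.60, labor force = 2,662.29 thousand.
New unemployment rate = 208.60 / 2,662.29 = 7.84%.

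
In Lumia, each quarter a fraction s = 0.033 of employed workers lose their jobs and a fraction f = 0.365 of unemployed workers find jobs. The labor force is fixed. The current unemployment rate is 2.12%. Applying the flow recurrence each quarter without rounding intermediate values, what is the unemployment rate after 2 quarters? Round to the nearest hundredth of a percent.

Unemployment rate after two quarters ≈ 6.05%.

With a fixed labor force, u_{t+1} = u_t + s·(1−u_t) − f·u_t = u_t·(1−s−f) + s.
Here 1−s−f = 0.602 and s = 0.033.
u_1 = 0.021200 × 0.602 + 0.033 = 0.045762.
u_2 = 0.045762 × 0.602 + 0.033 = 0.060549.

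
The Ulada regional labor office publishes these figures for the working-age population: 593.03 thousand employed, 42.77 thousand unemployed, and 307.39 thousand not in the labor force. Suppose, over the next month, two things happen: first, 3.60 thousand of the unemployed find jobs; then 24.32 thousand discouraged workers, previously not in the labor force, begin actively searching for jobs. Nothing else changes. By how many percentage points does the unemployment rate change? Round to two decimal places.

Initially, labor force = 593.03 + 42.77 = 635.80 thousand, so u = 42.77/635.80 = 6.73%.
After the first change, unemployed falls and employed rises by 3.60; labor force unchanged → E = 596.63, U = 39.17, labor force = 635.80 thousand.
After the second change, unemployed and labor force both rise by 24.32 → E = 596.63, U = 63.49, labor force = 660.12 thousand.
New unemployment rate = 63.49 / 660.12 = 9.62%.
Change = 9.62% − 6.73% = +2.89 percentage points.

The unemployment rate changes by +2.89 percentage points.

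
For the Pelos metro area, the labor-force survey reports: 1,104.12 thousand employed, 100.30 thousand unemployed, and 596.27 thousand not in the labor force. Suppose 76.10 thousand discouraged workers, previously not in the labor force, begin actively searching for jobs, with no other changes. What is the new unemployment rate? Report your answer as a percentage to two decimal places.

Initially, labor force = 1,104.12 + 100.30 = 1,204.42 thousand, so u = 100.30/1,204.42 = 8.33%.
After the change, unemployed and labor force both rise by 76.10 → E = 1,104.12, U = 176.40, labor force = 1,280.52 thousand.
New unemployment rate = 176.40 / 1,280.52 = 13.78%.

New unemployment rate ≈ 13.78%.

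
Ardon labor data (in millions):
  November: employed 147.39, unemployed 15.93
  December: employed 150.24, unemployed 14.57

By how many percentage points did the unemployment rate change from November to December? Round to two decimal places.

The unemployment rate changed by −0.91 percentage points.

November: labor force = 147.39 + 15.93 = 163.32; u = 15.93/163.32 = 9.75%.
December: labor force = 150.24 + 14.57 = 164.81; u = 14.57/164.81 = 8.84%.
Change = 8.84% − 9.75% = −0.91 pp.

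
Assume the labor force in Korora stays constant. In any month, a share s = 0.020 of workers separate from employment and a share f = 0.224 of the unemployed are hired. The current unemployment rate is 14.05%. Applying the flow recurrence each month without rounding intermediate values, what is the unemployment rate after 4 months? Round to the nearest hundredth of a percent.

Unemployment rate after four months ≈ 10.11%.

With a fixed labor force, u_{t+1} = u_t + s·(1−u_t) − f·u_t = u_t·(1−s−f) + s.
Here 1−s−f = 0.756 and s = 0.020.
u_1 = 0.140500 × 0.756 + 0.020 = 0.126218.
u_2 = 0.126218 × 0.756 + 0.020 = 0.115421.
u_3 = 0.115421 × 0.756 + 0.020 = 0.107258.
u_4 = 0.107258 × 0.756 + 0.020 = 0.101087.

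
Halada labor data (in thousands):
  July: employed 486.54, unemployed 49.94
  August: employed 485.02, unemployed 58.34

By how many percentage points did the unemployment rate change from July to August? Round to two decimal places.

The unemployment rate changed by +1.43 percentage points.

July: labor force = 486.54 + 49.94 = 536.48; u = 49.94/536.48 = 9.31%.
August: labor force = 485.02 + 58.34 = 543.36; u = 58.34/543.36 = 10.74%.
Change = 10.74% − 9.31% = +1.43 pp.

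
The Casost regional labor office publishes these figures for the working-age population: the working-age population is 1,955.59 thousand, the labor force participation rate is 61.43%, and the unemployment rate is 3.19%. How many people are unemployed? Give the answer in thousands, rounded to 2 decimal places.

About 38.32 thousand are unemployed.

Labor force = 0.6143 × 1,955.59 = 1,201.32 thousand.
Unemployed = 0.0319 × 1,201.32 ≈ 38.32 thousand.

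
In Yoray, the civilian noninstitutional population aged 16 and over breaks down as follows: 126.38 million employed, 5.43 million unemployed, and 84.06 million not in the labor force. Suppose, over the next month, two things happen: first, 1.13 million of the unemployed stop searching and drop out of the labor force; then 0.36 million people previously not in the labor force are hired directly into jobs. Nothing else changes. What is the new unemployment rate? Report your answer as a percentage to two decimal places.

Initially, labor force = 126.38 + 5.43 = 131.81 million, so u = 5.43/131.81 = 4.12%.
After the first change, unemployed and labor force both fall by 1.13 → E = 126.38, U = 4.30, labor force = 130.68 million.
After the second change, employed and labor force both rise by 0.36; unemployed unchanged → E = 126.74, U = 4.30, labor force = 131.04 million.
New unemployment rate = 4.30 / 131.04 = 3.28%.

New unemployment rate ≈ 3.28%.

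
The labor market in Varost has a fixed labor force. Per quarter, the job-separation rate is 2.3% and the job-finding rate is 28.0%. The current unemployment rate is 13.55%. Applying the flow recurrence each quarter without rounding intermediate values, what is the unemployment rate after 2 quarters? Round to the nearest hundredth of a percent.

With a fixed labor force, u_{t+1} = u_t + s·(1−u_t) − f·u_t = u_t·(1−s−f) + s.
Here 1−s−f = 0.697 and s = 0.023.
u_1 = 0.135500 × 0.697 + 0.023 = 0.117444.
u_2 = 0.117444 × 0.697 + 0.023 = 0.104858.

Unemployment rate after two quarters ≈ 10.49%.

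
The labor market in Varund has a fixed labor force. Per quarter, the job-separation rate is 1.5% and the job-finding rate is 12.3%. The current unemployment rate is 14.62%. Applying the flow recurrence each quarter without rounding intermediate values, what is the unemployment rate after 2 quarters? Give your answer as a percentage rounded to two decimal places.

Unemployment rate after two quarters ≈ 13.66%.

With a fixed labor force, u_{t+1} = u_t + s·(1−u_t) − f·u_t = u_t·(1−s−f) + s.
Here 1−s−f = 0.862 and s = 0.015.
u_1 = 0.146200 × 0.862 + 0.015 = 0.141024.
u_2 = 0.141024 × 0.862 + 0.015 = 0.136563.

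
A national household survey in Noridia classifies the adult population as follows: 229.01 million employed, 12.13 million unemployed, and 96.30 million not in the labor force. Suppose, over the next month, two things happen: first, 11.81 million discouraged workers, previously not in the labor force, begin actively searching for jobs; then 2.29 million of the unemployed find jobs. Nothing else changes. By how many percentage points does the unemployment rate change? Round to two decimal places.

The unemployment rate changes by +3.53 percentage points.

Initially, labor force = 229.01 + 12.13 = 241.14 million, so u = 12.13/241.14 = 5.03%.
After the first change, unemployed and labor force both rise by 11.81 → E = 229.01, U = 23.94, labor force = 252.95 million.
After the second change, unemployed falls and employed rises by 2.29; labor force unchanged → E = 231.30, U = 21.65, labor force = 252.95 million.
New unemployment rate = 21.65 / 252.95 = 8.56%.
Change = 8.56% − 5.03% = +3.53 percentage points.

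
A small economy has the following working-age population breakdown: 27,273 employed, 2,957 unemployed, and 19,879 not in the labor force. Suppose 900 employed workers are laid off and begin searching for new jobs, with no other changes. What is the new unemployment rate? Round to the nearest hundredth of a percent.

Initially, labor force = 27,273 + 2,957 = 30,230, so u = 2,957/30,230 = 9.78%.
After the change, employed falls and unemployed rises by 900; labor force unchanged → E = 26,373, U = 3,857, labor force = 30,230.
New unemployment rate = 3,857 / 30,230 = 12.76%.

New unemployment rate ≈ 12.76%.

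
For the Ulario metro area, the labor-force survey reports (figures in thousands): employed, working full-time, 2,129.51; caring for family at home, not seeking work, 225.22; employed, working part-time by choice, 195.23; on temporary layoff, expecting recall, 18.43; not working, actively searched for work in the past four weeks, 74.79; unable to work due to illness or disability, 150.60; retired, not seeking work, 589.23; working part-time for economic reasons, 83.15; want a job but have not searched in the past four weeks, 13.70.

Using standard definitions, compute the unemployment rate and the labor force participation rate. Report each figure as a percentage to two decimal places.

Employed = 2,129.51 + 195.23 + 83.15 = 2,407.89 thousand (anyone who worked, including part-time for economic reasons, counts as employed).
Unemployed = 18.43 + 74.79 = 93.22 thousand (jobless and actively searching, or on temporary layoff).
Labor force = 2,407.89 + 93.22 = 2,501.11 thousand.
Not in labor force = 225.22 + 150.60 + 589.23 + 13.70 = 978.75 thousand (those not working and not actively searching are outside the labor force — including those who want a job but have given up searching).
Civilian working-age population = 2,501.11 + 978.75 = 3,479.86 thousand.
Unemployment rate = 93.22 / 2,501.11 = 3.73%.
Labor force participation rate = 2,501.11 / 3,479.86 = 71.87%.

Unemployment rate ≈ 3.73%; labor force participation rate ≈ 71.87%.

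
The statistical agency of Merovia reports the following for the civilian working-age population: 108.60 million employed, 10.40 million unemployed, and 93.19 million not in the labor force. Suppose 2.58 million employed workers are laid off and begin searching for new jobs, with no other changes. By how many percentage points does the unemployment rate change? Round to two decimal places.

Initially, labor force = 108.60 + 10.40 = 119.00 million, so u = 10.40/119.00 = 8.74%.
After the change, employed falls and unemployed rises by 2.58; labor force unchanged → E = 106.02, U = 12.98, labor force = 119.00 million.
New unemployment rate = 12.98 / 119.00 = 10.91%.
Change = 10.91% − 8.74% = +2.17 percentage points.

The unemployment rate changes by +2.17 percentage points.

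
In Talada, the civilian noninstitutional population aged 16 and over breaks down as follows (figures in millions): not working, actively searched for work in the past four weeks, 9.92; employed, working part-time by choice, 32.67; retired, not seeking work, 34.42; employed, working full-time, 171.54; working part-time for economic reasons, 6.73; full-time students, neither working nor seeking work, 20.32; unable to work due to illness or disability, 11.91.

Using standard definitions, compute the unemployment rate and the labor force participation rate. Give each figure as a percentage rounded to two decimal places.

Employed = 32.67 + 171.54 + 6.73 = 210.94 million (anyone who worked, including part-time for economic reasons, counts as employed).
Unemployed = 9.92 million.
Labor force = 210.94 + 9.92 = 220.86 million.
Not in labor force = 34.42 + 20.32 + 11.91 = 66.65 million (those not working and not actively searching are outside the labor force).
Civilian working-age population = 220.86 + 66.65 = 287.51 million.
Unemployment rate = 9.92 / 220.86 = 4.49%.
Labor force participation rate = 220.86 / 287.51 = 76.82%.

Unemployment rate ≈ 4.49%; labor force participation rate ≈ 76.82%.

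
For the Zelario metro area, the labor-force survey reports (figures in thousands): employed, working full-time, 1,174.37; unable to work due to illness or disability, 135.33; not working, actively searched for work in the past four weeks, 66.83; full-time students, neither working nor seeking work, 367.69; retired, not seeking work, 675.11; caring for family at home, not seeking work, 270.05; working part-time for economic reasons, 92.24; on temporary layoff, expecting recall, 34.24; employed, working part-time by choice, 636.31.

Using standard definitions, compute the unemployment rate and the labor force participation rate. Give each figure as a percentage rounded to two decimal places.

Unemployment rate ≈ 5.04%; labor force participation rate ≈ 58.05%.

Employed = 1,174.37 + 92.24 + 636.31 = 1,902.92 thousand (anyone who worked, including part-time for economic reasons, counts as employed).
Unemployed = 66.83 + 34.24 = 101.07 thousand (jobless and actively searching, or on temporary layoff).
Labor force = 1,902.92 + 101.07 = 2,003.99 thousand.
Not in labor force = 135.33 + 367.69 + 675.11 + 270.05 = 1,448.18 thousand (those not working and not actively searching are outside the labor force).
Civilian working-age population = 2,003.99 + 1,448.18 = 3,452.17 thousand.
Unemployment rate = 101.07 / 2,003.99 = 5.04%.
Labor force participation rate = 2,003.99 / 3,452.17 = 58.05%.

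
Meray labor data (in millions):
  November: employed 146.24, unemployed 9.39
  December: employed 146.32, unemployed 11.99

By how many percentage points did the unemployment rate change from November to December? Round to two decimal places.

November: labor force = 146.24 + 9.39 = 155.63; u = 9.39/155.63 = 6.03%.
December: labor force = 146.32 + 11.99 = 158.31; u = 11.99/158.31 = 7.57%.
Change = 7.57% − 6.03% = +1.54 pp.

The unemployment rate changed by +1.54 percentage points.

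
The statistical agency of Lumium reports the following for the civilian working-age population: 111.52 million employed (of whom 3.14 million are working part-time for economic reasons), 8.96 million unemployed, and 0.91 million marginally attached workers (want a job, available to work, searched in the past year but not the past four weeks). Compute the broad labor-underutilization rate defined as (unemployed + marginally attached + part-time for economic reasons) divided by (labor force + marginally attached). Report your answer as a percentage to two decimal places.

Labor force = 111.52 + 8.96 = 120.48 million.
Numerator = 8.96 + 0.91 + 3.14 = 13.01 million.
Denominator = 120.48 + 0.91 = 121.39 million.
Broad rate = 13.01 / 121.39 = 10.72%.

Broad underutilization rate ≈ 10.72%.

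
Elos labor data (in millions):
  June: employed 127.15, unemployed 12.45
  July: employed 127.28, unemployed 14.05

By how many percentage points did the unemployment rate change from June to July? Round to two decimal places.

June: labor force = 127.15 + 12.45 = 139.60; u = 12.45/139.60 = 8.92%.
July: labor force = 127.28 + 14.05 = 141.33; u = 14.05/141.33 = 9.94%.
Change = 9.94% − 8.92% = +1.02 pp.

The unemployment rate changed by +1.02 percentage points.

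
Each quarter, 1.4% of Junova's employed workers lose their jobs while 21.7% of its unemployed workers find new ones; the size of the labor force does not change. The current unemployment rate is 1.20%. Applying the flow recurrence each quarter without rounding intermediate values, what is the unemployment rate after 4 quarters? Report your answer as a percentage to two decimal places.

Unemployment rate after four quarters ≈ 4.36%.

With a fixed labor force, u_{t+1} = u_t + s·(1−u_t) − f·u_t = u_t·(1−s−f) + s.
Here 1−s−f = 0.769 and s = 0.014.
u_1 = 0.012000 × 0.769 + 0.014 = 0.023228.
u_2 = 0.023228 × 0.769 + 0.014 = 0.031862.
u_3 = 0.031862 × 0.769 + 0.014 = 0.038502.
u_4 = 0.038502 × 0.769 + 0.014 = 0.043608.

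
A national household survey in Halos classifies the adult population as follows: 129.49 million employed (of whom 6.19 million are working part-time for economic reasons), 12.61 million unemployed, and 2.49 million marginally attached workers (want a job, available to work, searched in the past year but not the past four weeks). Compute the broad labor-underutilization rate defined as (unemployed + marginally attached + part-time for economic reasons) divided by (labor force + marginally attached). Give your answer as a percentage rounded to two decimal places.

Broad underutilization rate ≈ 14.72%.

Labor force = 129.49 + 12.61 = 142.10 million.
Numerator = 12.61 + 2.49 + 6.19 = 21.29 million.
Denominator = 142.10 + 2.49 = 144.59 million.
Broad rate = 21.29 / 144.59 = 14.72%.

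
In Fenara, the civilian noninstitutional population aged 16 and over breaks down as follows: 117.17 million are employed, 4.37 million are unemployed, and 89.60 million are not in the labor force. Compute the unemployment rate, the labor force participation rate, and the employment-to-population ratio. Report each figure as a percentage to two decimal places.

Unemployment rate ≈ 3.60%; labor force participation rate ≈ 57.56%; employment-population ratio ≈ 55.49%.

Labor force = employed + unemployed = 117.17 + 4.37 = 121.54 million.
Working-age population = 121.54 + 89.60 = 211.14 million.
Unemployment rate = 4.37 / 121.54 = 3.60%.
Labor force participation rate = 121.54 / 211.14 = 57.56%.
Employment-population ratio = 117.17 / 211.14 = 55.49%.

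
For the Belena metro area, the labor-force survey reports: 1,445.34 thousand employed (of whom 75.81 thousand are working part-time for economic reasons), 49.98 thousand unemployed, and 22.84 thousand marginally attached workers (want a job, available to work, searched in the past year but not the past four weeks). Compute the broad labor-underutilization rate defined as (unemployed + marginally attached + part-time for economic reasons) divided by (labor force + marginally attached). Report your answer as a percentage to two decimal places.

Labor force = 1,445.34 + 49.98 = 1,495.32 thousand.
Numerator = 49.98 + 22.84 + 75.81 = 148.63 thousand.
Denominator = 1,495.32 + 22.84 = 1,518.16 thousand.
Broad rate = 148.63 / 1,518.16 = 9.79%.

Broad underutilization rate ≈ 9.79%.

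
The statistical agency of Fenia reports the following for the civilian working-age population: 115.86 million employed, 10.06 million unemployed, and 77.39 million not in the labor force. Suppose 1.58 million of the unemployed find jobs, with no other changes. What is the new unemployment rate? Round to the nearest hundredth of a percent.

New unemployment rate ≈ 6.73%.

Initially, labor force = 115.86 + 10.06 = 125.92 million, so u = 10.06/125.92 = 7.99%.
After the change, unemployed falls and employed rises by 1.58; labor force unchanged → E = 117.44, U = 8.48, labor force = 125.92 million.
New unemployment rate = 8.48 / 125.92 = 6.73%.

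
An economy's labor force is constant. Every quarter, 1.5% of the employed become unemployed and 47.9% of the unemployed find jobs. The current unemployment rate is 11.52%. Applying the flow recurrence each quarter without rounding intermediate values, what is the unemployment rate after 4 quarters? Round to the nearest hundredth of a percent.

With a fixed labor force, u_{t+1} = u_t + s·(1−u_t) − f·u_t = u_t·(1−s−f) + s.
Here 1−s−f = 0.506 and s = 0.015.
u_1 = 0.115200 × 0.506 + 0.015 = 0.073291.
u_2 = 0.073291 × 0.506 + 0.015 = 0.052085.
u_3 = 0.052085 × 0.506 + 0.015 = 0.041355.
u_4 = 0.041355 × 0.506 + 0.015 = 0.035926.

Unemployment rate after four quarters ≈ 3.59%.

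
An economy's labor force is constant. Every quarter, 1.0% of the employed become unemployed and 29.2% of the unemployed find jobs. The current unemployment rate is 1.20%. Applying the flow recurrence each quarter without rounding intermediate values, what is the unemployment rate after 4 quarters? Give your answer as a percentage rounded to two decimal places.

With a fixed labor force, u_{t+1} = u_t + s·(1−u_t) − f·u_t = u_t·(1−s−f) + s.
Here 1−s−f = 0.698 and s = 0.010.
u_1 = 0.012000 × 0.698 + 0.010 = 0.018376.
u_2 = 0.018376 × 0.698 + 0.010 = 0.022826.
u_3 = 0.022826 × 0.698 + 0.010 = 0.025933.
u_4 = 0.025933 × 0.698 + 0.010 = 0.028101.

Unemployment rate after four quarters ≈ 2.81%.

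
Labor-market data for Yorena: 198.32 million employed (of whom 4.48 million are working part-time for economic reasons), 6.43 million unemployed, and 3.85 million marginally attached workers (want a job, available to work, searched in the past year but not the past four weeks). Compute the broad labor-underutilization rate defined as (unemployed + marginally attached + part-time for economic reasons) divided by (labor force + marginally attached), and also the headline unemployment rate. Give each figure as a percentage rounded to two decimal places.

Broad underutilization rate ≈ 7.08%; headline unemployment rate ≈ 3.14%.

Labor force = 198.32 + 6.43 = 204.75 million.
Numerator = 6.43 + 3.85 + 4.48 = 14.76 million.
Denominator = 204.75 + 3.85 = 208.60 million.
Broad rate = 14.76 / 208.60 = 7.08%.
Headline unemployment rate = 6.43 / 204.75 = 3.14%.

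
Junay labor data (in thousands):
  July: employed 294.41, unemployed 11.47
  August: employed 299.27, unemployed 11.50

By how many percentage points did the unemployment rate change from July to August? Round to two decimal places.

July: labor force = 294.41 + 11.47 = 305.88; u = 11.47/305.88 = 3.75%.
August: labor force = 299.27 + 11.50 = 310.77; u = 11.50/310.77 = 3.70%.
Change = 3.70% − 3.75% = −0.05 pp.

The unemployment rate changed by −0.05 percentage points.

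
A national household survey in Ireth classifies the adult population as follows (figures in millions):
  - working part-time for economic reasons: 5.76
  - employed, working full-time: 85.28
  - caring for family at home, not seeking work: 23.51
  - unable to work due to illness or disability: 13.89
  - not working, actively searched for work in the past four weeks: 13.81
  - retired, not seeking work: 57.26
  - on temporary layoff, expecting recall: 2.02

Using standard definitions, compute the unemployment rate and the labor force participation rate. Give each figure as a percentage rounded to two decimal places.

Unemployment rate ≈ 14.81%; labor force participation rate ≈ 53.03%.

Employed = 5.76 + 85.28 = 91.04 million (anyone who worked, including part-time for economic reasons, counts as employed).
Unemployed = 13.81 + 2.02 = 15.83 million (jobless and actively searching, or on temporary layoff).
Labor force = 91.04 + 15.83 = 106.87 million.
Not in labor force = 23.51 + 13.89 + 57.26 = 94.66 million (those not working and not actively searching are outside the labor force).
Civilian working-age population = 106.87 + 94.66 = 201.53 million.
Unemployment rate = 15.83 / 106.87 = 14.81%.
Labor force participation rate = 106.87 / 201.53 = 53.03%.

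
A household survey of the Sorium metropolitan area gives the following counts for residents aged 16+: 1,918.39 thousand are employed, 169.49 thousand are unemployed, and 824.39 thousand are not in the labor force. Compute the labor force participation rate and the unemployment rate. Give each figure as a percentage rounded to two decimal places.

Labor force = employed + unemployed = 1,918.39 + 169.49 = 2,087.88 thousand.
Working-age population = 2,087.88 + 824.39 = 2,912.27 thousand.
Unemployment rate = 169.49 / 2,087.88 = 8.12%.
Labor force participation rate = 2,087.88 / 2,912.27 = 71.69%.

Labor force participation rate ≈ 71.69%; unemployment rate ≈ 8.12%.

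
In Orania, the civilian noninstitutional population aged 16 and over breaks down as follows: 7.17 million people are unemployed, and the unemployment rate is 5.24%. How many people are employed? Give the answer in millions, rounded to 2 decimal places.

Labor force = U / u = 7.17 / 0.0524 ≈ 136.83 million.
Employed = labor force − unemployed = 136.83 − 7.17 = 129.66 million.

About 129.66 million are employed.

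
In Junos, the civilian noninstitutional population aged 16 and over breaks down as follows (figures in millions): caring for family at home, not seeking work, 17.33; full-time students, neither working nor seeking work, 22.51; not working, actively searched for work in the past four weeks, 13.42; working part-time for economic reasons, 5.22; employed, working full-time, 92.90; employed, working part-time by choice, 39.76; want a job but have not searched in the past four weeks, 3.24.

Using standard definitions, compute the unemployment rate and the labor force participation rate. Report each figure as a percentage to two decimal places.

Unemployment rate ≈ 8.87%; labor force participation rate ≈ 77.84%.

Employed = 5.22 + 92.90 + 39.76 = 137.88 million (anyone who worked, including part-time for economic reasons, counts as employed).
Unemployed = 13.42 million.
Labor force = 137.88 + 13.42 = 151.30 million.
Not in labor force = 17.33 + 22.51 + 3.24 = 43.08 million (those not working and not actively searching are outside the labor force — including those who want a job but have given up searching).
Civilian working-age population = 151.30 + 43.08 = 194.38 million.
Unemployment rate = 13.42 / 151.30 = 8.87%.
Labor force participation rate = 151.30 / 194.38 = 77.84%.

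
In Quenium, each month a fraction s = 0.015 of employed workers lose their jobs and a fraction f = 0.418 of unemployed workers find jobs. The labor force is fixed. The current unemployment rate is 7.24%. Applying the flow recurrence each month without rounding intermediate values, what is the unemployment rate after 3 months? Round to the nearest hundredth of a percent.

Unemployment rate after three months ≈ 4.15%.

With a fixed labor force, u_{t+1} = u_t + s·(1−u_t) − f·u_t = u_t·(1−s−f) + s.
Here 1−s−f = 0.567 and s = 0.015.
u_1 = 0.072400 × 0.567 + 0.015 = 0.056051.
u_2 = 0.056051 × 0.567 + 0.015 = 0.046781.
u_3 = 0.046781 × 0.567 + 0.015 = 0.041525.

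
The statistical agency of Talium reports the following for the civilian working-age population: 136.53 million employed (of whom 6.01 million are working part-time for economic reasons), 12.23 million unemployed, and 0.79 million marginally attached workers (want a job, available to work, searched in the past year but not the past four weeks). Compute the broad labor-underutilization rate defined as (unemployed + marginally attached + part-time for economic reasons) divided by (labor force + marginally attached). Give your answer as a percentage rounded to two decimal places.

Labor force = 136.53 + 12.23 = 148.76 million.
Numerator = 12.23 + 0.79 + 6.01 = 19.03 million.
Denominator = 148.76 + 0.79 = 149.55 million.
Broad rate = 19.03 / 149.55 = 12.72%.

Broad underutilization rate ≈ 12.72%.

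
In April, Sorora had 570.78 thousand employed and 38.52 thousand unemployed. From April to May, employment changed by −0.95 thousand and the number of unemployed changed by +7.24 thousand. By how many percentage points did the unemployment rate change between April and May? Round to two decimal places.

The unemployment rate changed by +1.11 percentage points.

April: labor force = 570.78 + 38.52 = 609.30; u = 38.52/609.30 = 6.32%.
May: labor force = 569.83 + 45.76 = 615.59; u = 45.76/615.59 = 7.43%.
Change = 7.43% − 6.32% = +1.11 pp.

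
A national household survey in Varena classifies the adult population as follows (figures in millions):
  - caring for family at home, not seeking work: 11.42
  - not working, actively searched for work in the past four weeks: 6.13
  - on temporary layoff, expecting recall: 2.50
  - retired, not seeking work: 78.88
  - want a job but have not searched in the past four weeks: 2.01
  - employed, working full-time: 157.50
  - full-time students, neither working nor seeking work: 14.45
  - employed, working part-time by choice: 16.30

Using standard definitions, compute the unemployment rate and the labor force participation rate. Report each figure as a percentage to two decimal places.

Unemployment rate ≈ 4.73%; labor force participation rate ≈ 63.08%.

Employed = 157.50 + 16.30 = 173.80 million.
Unemployed = 6.13 + 2.50 = 8.63 million (jobless and actively searching, or on temporary layoff).
Labor force = 173.80 + 8.63 = 182.43 million.
Not in labor force = 11.42 + 78.88 + 2.01 + 14.45 = 106.76 million (those not working and not actively searching are outside the labor force — including those who want a job but have given up searching).
Civilian working-age population = 182.43 + 106.76 = 289.19 million.
Unemployment rate = 8.63 / 182.43 = 4.73%.
Labor force participation rate = 182.43 / 289.19 = 63.08%.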